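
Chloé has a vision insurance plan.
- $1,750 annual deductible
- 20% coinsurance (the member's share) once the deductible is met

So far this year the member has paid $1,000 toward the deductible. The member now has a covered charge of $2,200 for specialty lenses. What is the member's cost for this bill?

$1,040

Deductible still to meet: $1,750 − $1,000 = $750.
That leaves $2,200 − $750 = $1,450 for coinsurance.
Member's 20% share of $1,450 is $290.
So the member owes $750 + $290 = $1,040.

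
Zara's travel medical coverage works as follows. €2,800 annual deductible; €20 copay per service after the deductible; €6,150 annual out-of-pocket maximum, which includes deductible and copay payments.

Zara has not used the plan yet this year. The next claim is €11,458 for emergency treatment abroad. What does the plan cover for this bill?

Nothing has been paid toward the €2,800 deductible, so the first €2,800 of this charge is applied there.
That leaves €11,458 − €2,800 = €8,658 for the copay.
Copay on this service: €20.
That puts the traveler's cost at €2,800 + €20 = €2,820 before any cap.
Cumulative spending €0 + €2,820 = €2,820 stays under the €6,150 maximum.
The insurer covers the remainder: €11,458 − €2,820 = €8,638.

€8,638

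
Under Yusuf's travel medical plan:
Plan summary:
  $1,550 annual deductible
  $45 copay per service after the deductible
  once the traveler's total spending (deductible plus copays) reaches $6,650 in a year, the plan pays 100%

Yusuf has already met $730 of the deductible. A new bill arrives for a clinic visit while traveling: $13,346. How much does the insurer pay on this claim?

$12,481

$730 of the $1,550 deductible is already met, leaving $820.
That leaves $13,346 − $820 = $12,526 for the copay.
Copay on this service: $45.
That puts the traveler's cost at $820 + $45 = $865 before any cap.
Total out-of-pocket so far would be $730 + $865 = $1,595, below the $6,650 cap — no reduction.
Insurer pays the balance: $13,346 − $865 = $12,481.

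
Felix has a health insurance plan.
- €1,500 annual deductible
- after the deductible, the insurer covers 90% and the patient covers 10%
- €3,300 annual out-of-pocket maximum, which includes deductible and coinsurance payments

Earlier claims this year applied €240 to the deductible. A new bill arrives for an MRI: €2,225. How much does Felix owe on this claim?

Deductible still to meet: €1,500 − €240 = €1,260.
That leaves €2,225 − €1,260 = €965 for coinsurance.
10% of €965 = €96.50 falls to the patient.
Patient responsibility before any cap: €1,260 + €96.50 = €1,356.50.
Year-to-date out-of-pocket becomes €240 + €1,356.50 = €1,596.50, still under the €3,300 maximum, so no cap applies.

€1,356.50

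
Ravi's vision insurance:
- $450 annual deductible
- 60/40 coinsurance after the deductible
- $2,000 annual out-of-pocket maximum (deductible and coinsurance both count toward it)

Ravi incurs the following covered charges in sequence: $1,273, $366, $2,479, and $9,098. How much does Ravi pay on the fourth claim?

$82.80

Claim 1 — $1,273: $450 to deductible, leaving $823; 40% of $823 = $329.20. Member pays $779.20; OOP now $779.20.
Claim 2 — $366: deductible already satisfied, so member's share is 40% × $366 = $146.40. Cost to member: $146.40. OOP to date $925.60.
Claim 3 — $2,479: deductible met; 40% of $2,479 = $991.60. Member pays $991.60; OOP now $1,917.20.
Claim 4 — $9,098: deductible met; 40% of $9,098 = $3,639.20. That would push OOP to $5,556.40, over the $2,000 cap, so member pays $2,000 − $1,917.20 = $82.80.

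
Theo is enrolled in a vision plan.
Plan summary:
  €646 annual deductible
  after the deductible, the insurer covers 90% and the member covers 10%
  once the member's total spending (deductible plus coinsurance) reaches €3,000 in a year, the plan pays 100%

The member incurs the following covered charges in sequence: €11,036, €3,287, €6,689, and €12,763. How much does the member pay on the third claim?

€668.90

Claim 1 — €11,036: €646 finishes the deductible; €10,390 goes to coinsurance; member's 10% is €1,039. Cost to member: €1,685. OOP to date €1,685.
Claim 2 — €3,287: deductible met; 10% of €3,287 = €328.70. Cost to member: €328.70. OOP to date €2,013.70.
Claim 3 — €6,689: deductible met; 10% of €6,689 = €668.90. Cost to member: €668.90. OOP to date €2,682.60.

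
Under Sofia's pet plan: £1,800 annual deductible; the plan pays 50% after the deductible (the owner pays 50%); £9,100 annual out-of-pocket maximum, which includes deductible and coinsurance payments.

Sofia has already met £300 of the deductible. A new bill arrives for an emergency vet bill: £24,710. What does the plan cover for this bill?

Remaining deductible: £1,800 − £300 = £1,500.
The remaining £23,210 (= £24,710 − £1,500) moves to coinsurance.
Owner's 50% share of £23,210 is £11,605.
So the owner owes £1,500 + £11,605 = £13,105 before any cap.
Adding £13,105 to the £300 already spent would give £13,405, which exceeds the £9,100 cap; the owner pays just £9,100 − £300 = £8,800.
Insurer pays the balance: £24,710 − £8,800 = £15,910.

£15,910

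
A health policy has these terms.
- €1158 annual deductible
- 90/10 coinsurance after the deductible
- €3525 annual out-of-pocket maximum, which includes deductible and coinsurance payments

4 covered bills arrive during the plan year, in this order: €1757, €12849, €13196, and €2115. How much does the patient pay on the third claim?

Bill 1, €1757: €1158 finishes the deductible; €599 goes to coinsurance; patient's 10% is €59.90. Cost to patient: €1217.90. OOP to date €1217.90.
Bill 2, €12849: deductible met; 10% of €12849 = €1284.90. Patient owes €1284.90 (running OOP €2502.80).
Bill 3, €13196: deductible met; 10% of €13196 = €1319.60. That would push OOP to €3822.40, over the €3525 cap, so patient pays €3525 − €2502.80 = €1022.20.

€1022.20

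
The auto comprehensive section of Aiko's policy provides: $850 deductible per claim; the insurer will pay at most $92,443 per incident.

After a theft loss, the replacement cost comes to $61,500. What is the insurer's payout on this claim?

$60,650

Subtract the deductible: $61,500 − $850 = $60,650.
$60,650 ≤ $92,443, so the limit doesn't bind; insurer pays $60,650.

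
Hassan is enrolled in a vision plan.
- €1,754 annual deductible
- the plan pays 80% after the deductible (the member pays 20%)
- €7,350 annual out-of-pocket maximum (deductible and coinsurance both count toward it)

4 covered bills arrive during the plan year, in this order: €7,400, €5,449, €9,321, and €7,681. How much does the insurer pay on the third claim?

Claim 1 — €7,400: €1,754 to deductible, leaving €5,646; coinsurance €5,646 × 20% = €1,129.20. Cost to member: €2,883.20. OOP to date €2,883.20. Plan pays €7,400 − €2,883.20 = €4,516.80.
Claim 2 — €5,449: deductible met; 20% of €5,449 = €1,089.80. Cost to member: €1,089.80. OOP to date €3,973. Insurer: €5,449 − €1,089.80 = €4,359.20.
Claim 3 — €9,321: deductible met; 20% of €9,321 = €1,864.20. Member owes €1,864.20 (running OOP €5,837.20). Plan pays €9,321 − €1,864.20 = €7,456.80.

€7,456.80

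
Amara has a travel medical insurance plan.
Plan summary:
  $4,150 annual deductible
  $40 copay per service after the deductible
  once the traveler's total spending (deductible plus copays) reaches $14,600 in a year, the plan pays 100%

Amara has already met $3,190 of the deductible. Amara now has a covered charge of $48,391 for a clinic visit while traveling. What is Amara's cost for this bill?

$1,000

$3,190 of the $4,150 deductible is already met, leaving $960.
That leaves $48,391 − $960 = $47,431 for the copay.
Copay on this service: $40.
That puts the traveler's cost at $960 + $40 = $1,000 before any cap.
Total out-of-pocket so far would be $3,190 + $1,000 = $4,190, below the $14,600 cap — no reduction.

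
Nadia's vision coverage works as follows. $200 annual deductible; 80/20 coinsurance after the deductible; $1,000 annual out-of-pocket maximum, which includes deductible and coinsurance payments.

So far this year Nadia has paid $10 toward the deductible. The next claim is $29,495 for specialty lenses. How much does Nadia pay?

Remaining deductible: $200 − $10 = $190.
That leaves $29,495 − $190 = $29,305 for coinsurance.
20% of $29,305 = $5,861 falls to the member.
So the member owes $190 + $5,861 = $6,051 before any cap.
Year-to-date out-of-pocket would reach $10 + $6,051 = $6,061, above the $1,000 maximum, so the member pays only $1,000 − $10 = $990.

$990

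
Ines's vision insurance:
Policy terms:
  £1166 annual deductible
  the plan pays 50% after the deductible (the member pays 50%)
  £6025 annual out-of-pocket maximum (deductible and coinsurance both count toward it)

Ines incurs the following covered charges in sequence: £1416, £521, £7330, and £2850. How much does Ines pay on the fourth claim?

£808.50

Bill 1, £1416: £1166 to deductible, leaving £250; coinsurance £250 × 50% = £125. Member owes £1291 (running OOP £1291).
Bill 2, £521: deductible met; 50% of £521 = £260.50. Member pays £260.50; OOP now £1551.50.
Bill 3, £7330: 50% coinsurance on £7330 = £3665. Member pays £3665; OOP now £5216.50.
Bill 4, £2850: deductible already satisfied, so member's share is 50% × £2850 = £1425. That would push OOP to £6641.50, over the £6025 cap, so member pays £6025 − £5216.50 = £808.50.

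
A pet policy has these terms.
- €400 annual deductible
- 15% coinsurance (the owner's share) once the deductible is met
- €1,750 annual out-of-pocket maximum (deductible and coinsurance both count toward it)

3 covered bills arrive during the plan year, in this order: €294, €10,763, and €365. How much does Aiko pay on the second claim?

€1,456

#1 (€294): all of it applies to the deductible. Cost to owner: €294. OOP to date €294.
#2 (€10,763): €106 finishes the deductible; €10,657 goes to coinsurance; 15% of €10,657 = €1,598.55. Deductible plus coinsurance: €106 + €1,598.55 = €1,704.55. That would push OOP to €1,998.55, over the €1,750 cap, so owner pays €1,750 − €294 = €1,456.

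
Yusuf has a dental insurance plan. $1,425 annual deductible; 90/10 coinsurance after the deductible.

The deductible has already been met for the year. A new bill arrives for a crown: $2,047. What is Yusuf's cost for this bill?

The deductible is already satisfied, so the full bill goes to coinsurance.
Coinsurance: $2,047 × 10% = $204.70.

$204.70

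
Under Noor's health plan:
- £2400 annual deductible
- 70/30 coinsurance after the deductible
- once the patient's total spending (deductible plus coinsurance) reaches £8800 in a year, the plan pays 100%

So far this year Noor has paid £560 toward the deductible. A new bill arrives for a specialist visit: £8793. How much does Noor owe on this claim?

£560 of the £2400 deductible is already met, leaving £1840.
The remaining £6953 (= £8793 − £1840) moves to coinsurance.
Patient's 30% share of £6953 is £2085.90.
That puts the patient's cost at £1840 + £2085.90 = £3925.90 before any cap.
Cumulative spending £560 + £3925.90 = £4485.90 stays under the £8800 maximum.

£3925.90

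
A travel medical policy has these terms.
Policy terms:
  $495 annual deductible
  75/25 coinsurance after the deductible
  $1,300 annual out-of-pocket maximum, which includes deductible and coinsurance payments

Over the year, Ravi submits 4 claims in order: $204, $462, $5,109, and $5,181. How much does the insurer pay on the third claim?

Claim 1 — $204: fully absorbed by the deductible. Cost to traveler: $204. OOP to date $204. Insurer: $204 − $204 = $0.
Claim 2 — $462: $291 to deductible, leaving $171; coinsurance $171 × 25% = $42.75. Traveler pays $333.75; OOP now $537.75. Plan pays $462 − $333.75 = $128.25.
Claim 3 — $5,109: deductible already satisfied, so traveler's share is 25% × $5,109 = $1,277.25. Adding that to $537.75 gives $1,815, past the $1,300 cap; traveler pays only $1,300 − $537.75 = $762.25. Insurer: $5,109 − $762.25 = $4,346.75.

$4,346.75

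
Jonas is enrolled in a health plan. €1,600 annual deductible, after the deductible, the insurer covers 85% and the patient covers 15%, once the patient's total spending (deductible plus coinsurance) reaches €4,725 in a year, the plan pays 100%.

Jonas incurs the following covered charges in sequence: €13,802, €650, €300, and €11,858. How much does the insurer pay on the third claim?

#1 (€13,802): deductible takes €1,600, €12,202 remains; coinsurance €12,202 × 15% = €1,830.30. Patient pays €3,430.30; OOP now €3,430.30. Plan pays €13,802 − €3,430.30 = €10,371.70.
#2 (€650): 15% coinsurance on €650 = €97.50. Patient pays €97.50; OOP now €3,527.80. Insurer: €650 − €97.50 = €552.50.
#3 (€300): deductible met; 15% of €300 = €45. Patient pays €45; OOP now €3,572.80. Plan pays €300 − €45 = €255.

€255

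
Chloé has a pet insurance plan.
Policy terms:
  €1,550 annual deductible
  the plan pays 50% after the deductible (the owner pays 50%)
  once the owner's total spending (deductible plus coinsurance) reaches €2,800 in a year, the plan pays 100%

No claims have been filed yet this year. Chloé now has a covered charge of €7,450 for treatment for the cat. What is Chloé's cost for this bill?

Deductible not yet touched, so the first €1,550 of the bill goes to the deductible.
The remaining €5,900 (= €7,450 − €1,550) moves to coinsurance.
50% of €5,900 = €2,950 falls to the owner.
So the owner owes €1,550 + €2,950 = €4,500 before any cap.
That would bring total out-of-pocket to €4,500, past the €2,800 cap. The owner is capped at €2,800 − €0 = €2,800 on this claim.

€2,800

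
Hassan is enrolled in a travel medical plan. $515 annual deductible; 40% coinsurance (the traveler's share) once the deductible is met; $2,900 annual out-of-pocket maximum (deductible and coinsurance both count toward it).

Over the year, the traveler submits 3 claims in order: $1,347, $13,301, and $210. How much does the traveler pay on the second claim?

Claim 1 ($1,347): deductible takes $515, $832 remains; coinsurance $832 × 40% = $332.80. Traveler owes $847.80 (running OOP $847.80).
Claim 2 ($13,301): 40% coinsurance on $13,301 = $5,320.40. That would push OOP to $6,168.20, over the $2,900 cap, so traveler pays $2,900 − $847.80 = $2,052.20.

$2,052.20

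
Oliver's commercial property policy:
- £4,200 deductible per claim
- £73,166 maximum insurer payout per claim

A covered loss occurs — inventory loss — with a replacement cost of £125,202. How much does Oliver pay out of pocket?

£52,036

Less the £4,200 deductible: £125,202 − £4,200 = £121,002.
£121,002 exceeds the £73,166 limit, so the insurer pays the limit: £73,166.
Out of pocket: £125,202 − £73,166 = £52,036.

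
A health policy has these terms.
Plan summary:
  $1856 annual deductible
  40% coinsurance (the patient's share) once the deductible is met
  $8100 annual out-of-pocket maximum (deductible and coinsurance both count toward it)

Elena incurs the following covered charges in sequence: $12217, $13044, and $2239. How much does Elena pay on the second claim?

$2099.60

Bill 1, $12217: $1856 finishes the deductible; $10361 goes to coinsurance; 40% of $10361 = $4144.40. Patient owes $6000.40 (running OOP $6000.40).
Bill 2, $13044: deductible already satisfied, so patient's share is 40% × $13044 = $5217.60. Adding that to $6000.40 gives $11218, past the $8100 cap; patient pays only $8100 − $6000.40 = $2099.60.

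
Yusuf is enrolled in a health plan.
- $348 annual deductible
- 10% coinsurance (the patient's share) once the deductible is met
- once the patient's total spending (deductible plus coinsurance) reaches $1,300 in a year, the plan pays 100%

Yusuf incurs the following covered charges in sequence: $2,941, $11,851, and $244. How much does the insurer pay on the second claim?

#1 ($2,941): deductible takes $348, $2,593 remains; 10% of $2,593 = $259.30. Patient pays $607.30; OOP now $607.30. Insurer: $2,941 − $607.30 = $2,333.70.
#2 ($11,851): 10% coinsurance on $11,851 = $1,185.10. OOP would hit $1,792.40 > $1,300, so the cap limits the patient to $1,300 − $607.30 = $692.70. Insurer: $11,851 − $692.70 = $11,158.30.

$11,158.30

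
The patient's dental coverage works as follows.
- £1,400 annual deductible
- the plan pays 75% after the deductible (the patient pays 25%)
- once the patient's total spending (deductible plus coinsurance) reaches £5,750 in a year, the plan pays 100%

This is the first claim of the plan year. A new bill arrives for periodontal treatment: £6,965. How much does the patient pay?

Nothing has been paid toward the £1,400 deductible, so the first £1,400 of this charge is applied there.
After the £1,400 deductible portion, £6,965 − £1,400 = £5,565 is subject to coinsurance.
Patient's 25% share of £5,565 is £1,391.25.
That puts the patient's cost at £1,400 + £1,391.25 = £2,791.25 before any cap.
Year-to-date out-of-pocket becomes £0 + £2,791.25 = £2,791.25, still under the £5,750 maximum, so no cap applies.

£2,791.25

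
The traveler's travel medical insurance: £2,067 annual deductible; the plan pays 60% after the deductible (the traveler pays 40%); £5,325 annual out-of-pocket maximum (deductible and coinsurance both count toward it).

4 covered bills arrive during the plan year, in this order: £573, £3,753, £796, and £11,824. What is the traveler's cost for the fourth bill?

Bill 1, £573: entire amount goes to the deductible. Cost to traveler: £573. OOP to date £573.
Bill 2, £3,753: £1,494 to deductible, leaving £2,259; 40% of £2,259 = £903.60. Cost to traveler: £2,397.60. OOP to date £2,970.60.
Bill 3, £796: 40% coinsurance on £796 = £318.40. Cost to traveler: £318.40. OOP to date £3,289.
Bill 4, £11,824: deductible already satisfied, so traveler's share is 40% × £11,824 = £4,729.60. That would push OOP to £8,018.60, over the £5,325 cap, so traveler pays £5,325 − £3,289 = £2,036.

£2,036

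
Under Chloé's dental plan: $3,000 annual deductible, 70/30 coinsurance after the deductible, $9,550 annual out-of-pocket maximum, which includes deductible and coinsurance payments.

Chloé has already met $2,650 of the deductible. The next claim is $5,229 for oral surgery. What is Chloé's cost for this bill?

Remaining deductible: $3,000 − $2,650 = $350.
That leaves $5,229 − $350 = $4,879 for coinsurance.
Coinsurance: $4,879 × 30% = $1,463.70.
That puts the patient's cost at $350 + $1,463.70 = $1,813.70 before any cap.
Cumulative spending $2,650 + $1,813.70 = $4,463.70 stays under the $9,550 maximum.

$1,813.70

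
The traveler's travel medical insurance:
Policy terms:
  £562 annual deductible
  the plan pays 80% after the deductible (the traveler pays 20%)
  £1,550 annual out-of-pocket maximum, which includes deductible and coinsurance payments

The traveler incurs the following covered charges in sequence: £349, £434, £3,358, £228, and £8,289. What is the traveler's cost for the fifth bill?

#1 (£349): fully absorbed by the deductible. Traveler owes £349 (running OOP £349).
#2 (£434): £213 finishes the deductible; £221 goes to coinsurance; traveler's 20% is £44.20. Cost to traveler: £257.20. OOP to date £606.20.
#3 (£3,358): deductible met; 20% of £3,358 = £671.60. Traveler pays £671.60; OOP now £1,277.80.
#4 (£228): deductible met; 20% of £228 = £45.60. Cost to traveler: £45.60. OOP to date £1,323.40.
#5 (£8,289): deductible already satisfied, so traveler's share is 20% × £8,289 = £1,657.80. Adding that to £1,323.40 gives £2,981.20, past the £1,550 cap; traveler pays only £1,550 − £1,323.40 = £226.60.

£226.60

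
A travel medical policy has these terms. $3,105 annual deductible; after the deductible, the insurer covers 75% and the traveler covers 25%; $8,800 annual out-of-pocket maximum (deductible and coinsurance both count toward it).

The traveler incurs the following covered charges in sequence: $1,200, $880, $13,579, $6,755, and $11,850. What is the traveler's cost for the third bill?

#1 ($1,200): entire amount goes to the deductible. Traveler pays $1,200; OOP now $1,200.
#2 ($880): all of it applies to the deductible. Traveler pays $880; OOP now $2,080.
#3 ($13,579): $1,025 finishes the deductible; $12,554 goes to coinsurance; 25% of $12,554 = $3,138.50. Traveler owes $4,163.50 (running OOP $6,243.50).

$4,163.50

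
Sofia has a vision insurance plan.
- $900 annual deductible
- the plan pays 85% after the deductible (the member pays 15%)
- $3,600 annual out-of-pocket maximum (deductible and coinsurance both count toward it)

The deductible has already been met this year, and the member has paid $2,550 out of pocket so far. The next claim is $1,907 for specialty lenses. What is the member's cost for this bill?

$286.05

With the deductible met, the entire $1,907 is subject to coinsurance.
15% of $1,907 = $286.05 falls to the member.
Cumulative spending $2,550 + $286.05 = $2,836.05 stays under the $3,600 maximum.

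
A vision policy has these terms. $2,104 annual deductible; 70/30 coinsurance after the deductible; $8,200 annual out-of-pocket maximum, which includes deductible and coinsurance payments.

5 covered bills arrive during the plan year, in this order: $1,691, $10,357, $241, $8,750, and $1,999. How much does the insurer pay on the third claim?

Bill 1, $1,691: fully absorbed by the deductible. Member pays $1,691; OOP now $1,691. Insurer: $1,691 − $1,691 = $0.
Bill 2, $10,357: $413 to deductible, leaving $9,944; 30% of $9,944 = $2,983.20. Cost to member: $3,396.20. OOP to date $5,087.20. Plan pays $10,357 − $3,396.20 = $6,960.80.
Bill 3, $241: 30% coinsurance on $241 = $72.30. Member owes $72.30 (running OOP $5,159.50). Plan pays $241 − $72.30 = $168.70.

$168.70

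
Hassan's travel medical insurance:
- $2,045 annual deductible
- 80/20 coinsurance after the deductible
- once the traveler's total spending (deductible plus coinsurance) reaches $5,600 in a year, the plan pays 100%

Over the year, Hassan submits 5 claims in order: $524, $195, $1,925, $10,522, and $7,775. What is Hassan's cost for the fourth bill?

$2,104.40

Claim 1 — $524: all of it applies to the deductible. Traveler owes $524 (running OOP $524).
Claim 2 — $195: entire amount goes to the deductible. Traveler pays $195; OOP now $719.
Claim 3 — $1,925: $1,326 to deductible, leaving $599; 20% of $599 = $119.80. Cost to traveler: $1,445.80. OOP to date $2,164.80.
Claim 4 — $10,522: deductible already satisfied, so traveler's share is 20% × $10,522 = $2,104.40. Cost to traveler: $2,104.40. OOP to date $4,269.20.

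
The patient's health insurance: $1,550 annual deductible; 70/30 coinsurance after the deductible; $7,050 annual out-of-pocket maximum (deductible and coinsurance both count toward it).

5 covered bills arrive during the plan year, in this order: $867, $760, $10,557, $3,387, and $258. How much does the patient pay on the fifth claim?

$77.40

Claim 1 ($867): entire amount goes to the deductible. Patient pays $867; OOP now $867.
Claim 2 ($760): deductible takes $683, $77 remains; 30% of $77 = $23.10. Patient owes $706.10 (running OOP $1,573.10).
Claim 3 ($10,557): 30% coinsurance on $10,557 = $3,167.10. Patient owes $3,167.10 (running OOP $4,740.20).
Claim 4 ($3,387): deductible met; 30% of $3,387 = $1,016.10. Cost to patient: $1,016.10. OOP to date $5,756.30.
Claim 5 ($258): deductible met; 30% of $258 = $77.40. Patient owes $77.40 (running OOP $5,833.70).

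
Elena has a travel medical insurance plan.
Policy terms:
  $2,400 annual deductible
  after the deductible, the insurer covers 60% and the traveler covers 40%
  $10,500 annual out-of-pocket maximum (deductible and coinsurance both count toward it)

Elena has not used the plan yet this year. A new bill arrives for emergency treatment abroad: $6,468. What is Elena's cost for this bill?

$4,027.20

Deductible not yet touched, so the first $2,400 of the bill goes to the deductible.
That leaves $6,468 − $2,400 = $4,068 for coinsurance.
Coinsurance: $4,068 × 40% = $1,627.20.
Traveler responsibility before any cap: $2,400 + $1,627.20 = $4,027.20.
Year-to-date out-of-pocket becomes $0 + $4,027.20 = $4,027.20, still under the $10,500 maximum, so no cap applies.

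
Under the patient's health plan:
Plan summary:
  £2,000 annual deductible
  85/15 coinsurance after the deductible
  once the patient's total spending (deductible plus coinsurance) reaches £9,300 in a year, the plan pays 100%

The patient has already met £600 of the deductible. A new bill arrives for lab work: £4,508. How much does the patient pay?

Remaining deductible: £2,000 − £600 = £1,400.
The remaining £3,108 (= £4,508 − £1,400) moves to coinsurance.
15% of £3,108 = £466.20 falls to the patient.
So the patient owes £1,400 + £466.20 = £1,866.20 before any cap.
Year-to-date out-of-pocket becomes £600 + £1,866.20 = £2,466.20, still under the £9,300 maximum, so no cap applies.

£1,866.20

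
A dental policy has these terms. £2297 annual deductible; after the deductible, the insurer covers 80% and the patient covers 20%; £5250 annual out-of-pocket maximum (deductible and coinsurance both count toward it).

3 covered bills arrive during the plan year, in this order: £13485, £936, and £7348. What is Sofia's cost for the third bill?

Claim 1 (£13485): deductible takes £2297, £11188 remains; coinsurance £11188 × 20% = £2237.60. Patient owes £4534.60 (running OOP £4534.60).
Claim 2 (£936): 20% coinsurance on £936 = £187.20. Cost to patient: £187.20. OOP to date £4721.80.
Claim 3 (£7348): 20% coinsurance on £7348 = £1469.60. That would push OOP to £6191.40, over the £5250 cap, so patient pays £5250 − £4721.80 = £528.20.

£528.20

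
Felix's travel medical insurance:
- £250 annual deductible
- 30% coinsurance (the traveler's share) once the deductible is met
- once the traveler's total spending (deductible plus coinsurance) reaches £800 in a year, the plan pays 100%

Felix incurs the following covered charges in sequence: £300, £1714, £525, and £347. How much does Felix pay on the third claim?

£20.80

Claim 1 — £300: £250 finishes the deductible; £50 goes to coinsurance; traveler's 30% is £15. Traveler pays £265; OOP now £265.
Claim 2 — £1714: deductible met; 30% of £1714 = £514.20. Traveler pays £514.20; OOP now £779.20.
Claim 3 — £525: deductible already satisfied, so traveler's share is 30% × £525 = £157.50. That would push OOP to £936.70, over the £800 cap, so traveler pays £800 − £779.20 = £20.80.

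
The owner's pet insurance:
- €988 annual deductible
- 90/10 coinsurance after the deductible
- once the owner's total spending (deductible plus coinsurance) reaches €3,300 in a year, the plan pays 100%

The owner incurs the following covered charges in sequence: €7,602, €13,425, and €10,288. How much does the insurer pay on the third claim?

€9,979.90

Claim 1 (€7,602): €988 finishes the deductible; €6,614 goes to coinsurance; owner's 10% is €661.40. Cost to owner: €1,649.40. OOP to date €1,649.40. Insurer: €7,602 − €1,649.40 = €5,952.60.
Claim 2 (€13,425): deductible met; 10% of €13,425 = €1,342.50. Owner pays €1,342.50; OOP now €2,991.90. Insurer: €13,425 − €1,342.50 = €12,082.50.
Claim 3 (€10,288): deductible already satisfied, so owner's share is 10% × €10,288 = €1,028.80. OOP would hit €4,020.70 > €3,300, so the cap limits the owner to €3,300 − €2,991.90 = €308.10. Insurer: €10,288 − €308.10 = €9,979.90.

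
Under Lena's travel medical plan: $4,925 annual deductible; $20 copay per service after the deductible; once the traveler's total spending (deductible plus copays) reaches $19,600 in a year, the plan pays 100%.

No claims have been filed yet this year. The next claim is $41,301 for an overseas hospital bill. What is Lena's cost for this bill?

$4,945

The full $4,925 deductible is still open; $4,925 of this bill applies to it.
After the $4,925 deductible portion, $41,301 − $4,925 = $36,376 is subject to the copay.
Copay on this service: $20.
So the traveler owes $4,925 + $20 = $4,945 before any cap.
Total out-of-pocket so far would be $0 + $4,945 = $4,945, below the $19,600 cap — no reduction.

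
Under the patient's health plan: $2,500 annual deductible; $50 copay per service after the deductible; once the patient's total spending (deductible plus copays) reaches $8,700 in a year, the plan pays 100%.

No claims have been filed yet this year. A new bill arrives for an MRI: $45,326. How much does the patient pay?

Nothing has been paid toward the $2,500 deductible, so the first $2,500 of this charge is applied there.
After the $2,500 deductible portion, $45,326 − $2,500 = $42,826 is subject to the copay.
Copay on this service: $50.
So the patient owes $2,500 + $50 = $2,550 before any cap.
Year-to-date out-of-pocket becomes $0 + $2,550 = $2,550, still under the $8,700 maximum, so no cap applies.

$2,550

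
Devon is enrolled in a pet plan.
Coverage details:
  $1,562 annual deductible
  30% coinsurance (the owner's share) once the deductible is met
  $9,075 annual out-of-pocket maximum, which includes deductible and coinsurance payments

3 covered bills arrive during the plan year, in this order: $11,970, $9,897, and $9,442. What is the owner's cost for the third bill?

Claim 1 ($11,970): deductible takes $1,562, $10,408 remains; coinsurance $10,408 × 30% = $3,122.40. Owner owes $4,684.40 (running OOP $4,684.40).
Claim 2 ($9,897): deductible met; 30% of $9,897 = $2,969.10. Owner owes $2,969.10 (running OOP $7,653.50).
Claim 3 ($9,442): deductible already satisfied, so owner's share is 30% × $9,442 = $2,832.60. Adding that to $7,653.50 gives $10,486.10, past the $9,075 cap; owner pays only $9,075 − $7,653.50 = $1,421.50.

$1,421.50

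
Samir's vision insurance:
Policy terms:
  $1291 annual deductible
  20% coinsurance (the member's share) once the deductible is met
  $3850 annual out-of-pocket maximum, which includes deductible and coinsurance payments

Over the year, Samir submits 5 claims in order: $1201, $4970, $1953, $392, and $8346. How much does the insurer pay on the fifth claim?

#1 ($1201): fully absorbed by the deductible. Member pays $1201; OOP now $1201. Plan pays $1201 − $1201 = $0.
#2 ($4970): $90 finishes the deductible; $4880 goes to coinsurance; coinsurance $4880 × 20% = $976. Member pays $1066; OOP now $2267. Plan pays $4970 − $1066 = $3904.
#3 ($1953): 20% coinsurance on $1953 = $390.60. Cost to member: $390.60. OOP to date $2657.60. Plan pays $1953 − $390.60 = $1562.40.
#4 ($392): 20% coinsurance on $392 = $78.40. Member pays $78.40; OOP now $2736. Plan pays $392 − $78.40 = $313.60.
#5 ($8346): deductible met; 20% of $8346 = $1669.20. OOP would hit $4405.20 > $3850, so the cap limits the member to $3850 − $2736 = $1114. Plan pays $8346 − $1114 = $7232.

$7232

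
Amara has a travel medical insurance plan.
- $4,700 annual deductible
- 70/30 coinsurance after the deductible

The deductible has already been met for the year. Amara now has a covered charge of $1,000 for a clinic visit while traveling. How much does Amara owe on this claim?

With the deductible met, the entire $1,000 is subject to coinsurance.
Coinsurance: $1,000 × 30% = $300.

$300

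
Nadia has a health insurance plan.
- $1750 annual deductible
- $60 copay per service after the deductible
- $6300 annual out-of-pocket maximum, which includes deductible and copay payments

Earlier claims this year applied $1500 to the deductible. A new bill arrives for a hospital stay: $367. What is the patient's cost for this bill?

$310

$1500 of the $1750 deductible is already met, leaving $250.
After the $250 deductible portion, $367 − $250 = $117 is subject to the copay.
Copay on this service: $60.
That puts the patient's cost at $250 + $60 = $310 before any cap.
Year-to-date out-of-pocket becomes $1500 + $310 = $1810, still under the $6300 maximum, so no cap applies.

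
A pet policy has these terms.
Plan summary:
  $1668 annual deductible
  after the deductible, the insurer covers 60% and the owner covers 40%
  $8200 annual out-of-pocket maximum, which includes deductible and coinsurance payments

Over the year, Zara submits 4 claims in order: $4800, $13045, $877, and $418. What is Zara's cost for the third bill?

$61.20

Bill 1, $4800: $1668 finishes the deductible; $3132 goes to coinsurance; 40% of $3132 = $1252.80. Owner pays $2920.80; OOP now $2920.80.
Bill 2, $13045: 40% coinsurance on $13045 = $5218. Owner pays $5218; OOP now $8138.80.
Bill 3, $877: deductible met; 40% of $877 = $350.80. Adding that to $8138.80 gives $8489.60, past the $8200 cap; owner pays only $8200 − $8138.80 = $61.20.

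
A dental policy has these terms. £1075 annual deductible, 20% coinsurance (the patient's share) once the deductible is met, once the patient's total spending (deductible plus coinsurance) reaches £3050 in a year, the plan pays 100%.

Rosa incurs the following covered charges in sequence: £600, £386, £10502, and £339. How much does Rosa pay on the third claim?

£2064

Bill 1, £600: all of it applies to the deductible. Patient pays £600; OOP now £600.
Bill 2, £386: fully absorbed by the deductible. Patient pays £386; OOP now £986.
Bill 3, £10502: deductible takes £89, £10413 remains; patient's 20% is £2082.60. Deductible plus coinsurance: £89 + £2082.60 = £2171.60. Adding that to £986 gives £3157.60, past the £3050 cap; patient pays only £3050 − £986 = £2064.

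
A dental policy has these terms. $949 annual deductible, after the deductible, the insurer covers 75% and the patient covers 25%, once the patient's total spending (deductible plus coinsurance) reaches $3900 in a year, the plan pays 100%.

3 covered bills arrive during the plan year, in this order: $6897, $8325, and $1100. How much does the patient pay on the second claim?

Claim 1 — $6897: deductible takes $949, $5948 remains; 25% of $5948 = $1487. Patient pays $2436; OOP now $2436.
Claim 2 — $8325: deductible already satisfied, so patient's share is 25% × $8325 = $2081.25. That would push OOP to $4517.25, over the $3900 cap, so patient pays $3900 − $2436 = $1464.

$1464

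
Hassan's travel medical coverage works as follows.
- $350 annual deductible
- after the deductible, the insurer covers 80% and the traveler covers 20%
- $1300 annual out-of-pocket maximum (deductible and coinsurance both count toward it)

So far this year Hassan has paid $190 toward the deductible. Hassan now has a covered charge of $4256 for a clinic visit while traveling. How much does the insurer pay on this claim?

$3276.80

Remaining deductible: $350 − $190 = $160.
After the $160 deductible portion, $4256 − $160 = $4096 is subject to coinsurance.
Coinsurance: $4096 × 20% = $819.20.
That puts the traveler's cost at $160 + $819.20 = $979.20 before any cap.
Year-to-date out-of-pocket becomes $190 + $979.20 = $1169.20, still under the $1300 maximum, so no cap applies.
Insurer pays the balance: $4256 − $979.20 = $3276.80.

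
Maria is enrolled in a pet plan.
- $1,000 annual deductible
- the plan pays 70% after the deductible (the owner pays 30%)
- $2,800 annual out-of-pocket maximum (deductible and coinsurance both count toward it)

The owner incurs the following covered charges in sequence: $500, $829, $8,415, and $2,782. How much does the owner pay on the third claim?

$1,701.30

Claim 1 — $500: entire amount goes to the deductible. Owner pays $500; OOP now $500.
Claim 2 — $829: deductible takes $500, $329 remains; coinsurance $329 × 30% = $98.70. Owner pays $598.70; OOP now $1,098.70.
Claim 3 — $8,415: deductible met; 30% of $8,415 = $2,524.50. Adding that to $1,098.70 gives $3,623.20, past the $2,800 cap; owner pays only $2,800 − $1,098.70 = $1,701.30.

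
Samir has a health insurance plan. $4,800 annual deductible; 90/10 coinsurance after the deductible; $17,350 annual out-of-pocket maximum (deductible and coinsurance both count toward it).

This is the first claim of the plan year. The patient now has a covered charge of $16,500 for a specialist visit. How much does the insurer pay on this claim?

Nothing has been paid toward the $4,800 deductible, so the first $4,800 of this charge is applied there.
After the $4,800 deductible portion, $16,500 − $4,800 = $11,700 is subject to coinsurance.
10% of $11,700 = $1,170 falls to the patient.
That puts the patient's cost at $4,800 + $1,170 = $5,970 before any cap.
Cumulative spending $0 + $5,970 = $5,970 stays under the $17,350 maximum.
Insurer pays the balance: $16,500 − $5,970 = $10,530.

$10,530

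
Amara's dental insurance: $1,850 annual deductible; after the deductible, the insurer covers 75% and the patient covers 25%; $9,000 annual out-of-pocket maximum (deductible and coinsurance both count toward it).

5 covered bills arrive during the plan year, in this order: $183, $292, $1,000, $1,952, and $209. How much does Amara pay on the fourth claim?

$769.25

#1 ($183): all of it applies to the deductible. Cost to patient: $183. OOP to date $183.
#2 ($292): all of it applies to the deductible. Patient pays $292; OOP now $475.
#3 ($1,000): entire amount goes to the deductible. Patient owes $1,000 (running OOP $1,475).
#4 ($1,952): deductible takes $375, $1,577 remains; 25% of $1,577 = $394.25. Cost to patient: $769.25. OOP to date $2,244.25.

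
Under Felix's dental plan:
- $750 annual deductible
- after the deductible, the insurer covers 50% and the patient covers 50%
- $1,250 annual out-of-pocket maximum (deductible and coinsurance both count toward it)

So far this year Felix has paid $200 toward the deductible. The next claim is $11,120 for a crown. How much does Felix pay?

Remaining deductible: $750 − $200 = $550.
The remaining $10,570 (= $11,120 − $550) moves to coinsurance.
50% of $10,570 = $5,285 falls to the patient.
So the patient owes $550 + $5,285 = $5,835 before any cap.
That would bring total out-of-pocket to $6,035, past the $1,250 cap. The patient is capped at $1,250 − $200 = $1,050 on this claim.

$1,050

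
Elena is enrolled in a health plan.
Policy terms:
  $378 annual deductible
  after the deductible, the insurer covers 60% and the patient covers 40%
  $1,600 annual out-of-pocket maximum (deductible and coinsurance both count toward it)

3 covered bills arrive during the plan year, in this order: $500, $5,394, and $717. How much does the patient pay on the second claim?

$1,173.20

Bill 1, $500: $378 finishes the deductible; $122 goes to coinsurance; patient's 40% is $48.80. Cost to patient: $426.80. OOP to date $426.80.
Bill 2, $5,394: 40% coinsurance on $5,394 = $2,157.60. That would push OOP to $2,584.40, over the $1,600 cap, so patient pays $1,600 − $426.80 = $1,173.20.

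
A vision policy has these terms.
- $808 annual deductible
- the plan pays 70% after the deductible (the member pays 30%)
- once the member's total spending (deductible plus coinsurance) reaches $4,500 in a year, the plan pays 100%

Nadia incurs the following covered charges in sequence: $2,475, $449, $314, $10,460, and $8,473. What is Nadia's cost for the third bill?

Bill 1, $2,475: deductible takes $808, $1,667 remains; 30% of $1,667 = $500.10. Cost to member: $1,308.10. OOP to date $1,308.10.
Bill 2, $449: 30% coinsurance on $449 = $134.70. Member owes $134.70 (running OOP $1,442.80).
Bill 3, $314: deductible already satisfied, so member's share is 30% × $314 = $94.20. Cost to member: $94.20. OOP to date $1,537.

$94.20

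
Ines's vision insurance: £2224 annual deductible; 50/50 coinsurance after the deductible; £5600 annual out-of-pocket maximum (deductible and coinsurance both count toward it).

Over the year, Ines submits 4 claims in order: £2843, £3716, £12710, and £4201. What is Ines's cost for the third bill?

Bill 1, £2843: deductible takes £2224, £619 remains; 50% of £619 = £309.50. Member owes £2533.50 (running OOP £2533.50).
Bill 2, £3716: deductible met; 50% of £3716 = £1858. Member owes £1858 (running OOP £4391.50).
Bill 3, £12710: 50% coinsurance on £12710 = £6355. Adding that to £4391.50 gives £10746.50, past the £5600 cap; member pays only £5600 − £4391.50 = £1208.50.

£1208.50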